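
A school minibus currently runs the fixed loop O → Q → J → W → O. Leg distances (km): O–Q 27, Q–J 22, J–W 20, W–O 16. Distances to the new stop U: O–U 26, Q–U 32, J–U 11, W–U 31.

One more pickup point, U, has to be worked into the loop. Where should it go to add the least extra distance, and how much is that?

Adding 21 km by placing U on the Q–J leg.

Insertion cost between consecutive stops i–j is d(i,U) + d(U,j) − d(i,j):
  between O and Q: 26 + 32 − 27 = 31
  between Q and J: 32 + 11 − 22 = 21
  between J and W: 11 + 31 − 20 = 22
  between W and O: 31 + 26 − 16 = 41
Cheapest insertion is between Q and J, adding 21.
New total = 85 + 21 = 106.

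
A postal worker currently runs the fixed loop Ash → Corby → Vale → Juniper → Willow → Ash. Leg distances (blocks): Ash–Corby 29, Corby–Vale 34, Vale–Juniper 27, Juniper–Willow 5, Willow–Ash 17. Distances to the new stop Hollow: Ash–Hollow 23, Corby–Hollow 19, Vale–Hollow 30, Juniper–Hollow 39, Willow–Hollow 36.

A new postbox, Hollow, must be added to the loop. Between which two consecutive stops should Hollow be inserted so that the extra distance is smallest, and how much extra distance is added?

Adding 13 blocks by placing Hollow on the Ash–Corby leg.

Insertion cost between consecutive stops i–j is d(i,Hollow) + d(Hollow,j) − d(i,j):
  between Ash and Corby: 23 + 19 − 29 = 13
  between Corby and Vale: 19 + 30 − 34 = 15
  between Vale and Juniper: 30 + 39 − 27 = 42
  between Juniper and Willow: 39 + 36 − 5 = 70
  between Willow and Ash: 36 + 23 − 17 = 42
Cheapest insertion is between Ash and Corby, adding 13.
New total = 112 + 13 = 125.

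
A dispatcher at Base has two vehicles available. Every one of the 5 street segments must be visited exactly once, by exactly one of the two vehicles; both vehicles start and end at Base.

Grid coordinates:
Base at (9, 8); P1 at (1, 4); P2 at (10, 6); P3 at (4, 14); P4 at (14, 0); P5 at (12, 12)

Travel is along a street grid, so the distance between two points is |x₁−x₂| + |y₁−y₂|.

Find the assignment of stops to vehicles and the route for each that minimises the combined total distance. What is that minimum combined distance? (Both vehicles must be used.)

There are 2^4 − 1 = 15 ways to divide the 5 stops into two non-empty groups. For each, the best each vehicle can do is its own shortest tour through its group:
  {P1} + {P2, P3, P4, P5}: 24 + 48 = 72
  {P2} + {P1, P3, P4, P5}: 6 + 60 = 66
  {P1, P2} + {P3, P4, P5}: 26 + 48 = 74
  {P3} + {P1, P2, P4, P5}: 22 + 52 = 74
  {P1, P3} + {P2, P4, P5}: 36 + 34 = 70
  {P2, P3} + {P1, P4, P5}: 28 + 50 = 78
  … (15 splits in total)
Best: vehicle 1 Base → P2 → Base = 6; vehicle 2 Base → P4 → P1 → P3 → P5 → Base = 60; combined 66.

Minimum combined distance: 66.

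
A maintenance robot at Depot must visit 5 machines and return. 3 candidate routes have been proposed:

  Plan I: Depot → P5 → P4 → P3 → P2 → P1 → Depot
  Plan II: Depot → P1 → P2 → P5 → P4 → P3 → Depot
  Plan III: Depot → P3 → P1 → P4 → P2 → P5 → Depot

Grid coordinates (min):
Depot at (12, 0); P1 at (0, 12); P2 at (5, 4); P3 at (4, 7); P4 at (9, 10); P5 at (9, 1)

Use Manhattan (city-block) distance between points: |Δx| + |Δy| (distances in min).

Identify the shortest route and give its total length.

Plan I: 4 + 9 + 8 + 4 + 13 + 24 = 62
Plan II: 24 + 13 + 7 + 9 + 8 + 15 = 76
Plan III: 15 + 9 + 11 + 10 + 7 + 4 = 56

Shortest is Plan III, total 56 min.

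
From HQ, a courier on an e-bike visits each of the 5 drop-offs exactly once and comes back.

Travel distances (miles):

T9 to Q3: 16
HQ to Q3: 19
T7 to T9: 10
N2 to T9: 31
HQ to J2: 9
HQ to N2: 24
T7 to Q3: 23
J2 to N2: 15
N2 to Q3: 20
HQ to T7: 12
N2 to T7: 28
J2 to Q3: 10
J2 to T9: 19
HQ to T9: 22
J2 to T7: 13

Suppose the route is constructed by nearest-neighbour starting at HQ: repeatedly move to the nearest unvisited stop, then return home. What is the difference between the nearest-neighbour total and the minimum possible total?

The nearest-neighbour route is 15 miles longer than optimal.

From HQ: J2=9, T7=12, Q3=19, T9=22, N2=24 → choose J2 (9).
From J2: Q3=10, T7=13, N2=15, T9=19 → choose Q3 (10).
From Q3: T9=16, N2=20, T7=23 → choose T9 (16).
From T9: T7=10, N2=31 → choose T7 (10).
From T7: N2=28 → choose N2 (28).
NN route HQ → J2 → Q3 → T9 → T7 → N2 → HQ costs 97.
Optimal: HQ → J2 → N2 → Q3 → T9 → T7 → HQ costs 82 (by enumerating all 60 distinct tours).
Excess = 97 − 82 = 15.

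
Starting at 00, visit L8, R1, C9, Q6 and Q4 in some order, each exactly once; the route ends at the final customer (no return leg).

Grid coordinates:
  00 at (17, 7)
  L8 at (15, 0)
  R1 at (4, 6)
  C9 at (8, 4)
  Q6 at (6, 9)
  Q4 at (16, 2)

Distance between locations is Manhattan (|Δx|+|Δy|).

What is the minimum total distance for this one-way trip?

There are 5! = 120 possible orderings.
00→L8→R1→C9→Q6→Q4: 9+17+6+7+17 = 56
00→L8→R1→C9→Q4→Q6: 9+17+6+10+17 = 59
00→L8→R1→Q6→C9→Q4: 9+17+5+7+10 = 48
00→L8→R1→Q6→Q4→C9: 9+17+5+17+10 = 58
00→L8→R1→Q4→C9→Q6: 9+17+16+10+7 = 59
00→L8→R1→Q4→Q6→C9: 9+17+16+17+7 = 66
00→L8→C9→R1→Q6→Q4: 9+11+6+5+17 = 48
00→L8→C9→R1→Q4→Q6: 9+11+6+16+17 = 59
00→L8→C9→Q6→R1→Q4: 9+11+7+5+16 = 48
00→L8→C9→Q6→Q4→R1: 9+11+7+17+16 = 60
00→L8→C9→Q4→R1→Q6: 9+11+10+16+5 = 51
00→L8→C9→Q4→Q6→R1: 9+11+10+17+5 = 52
00→L8→Q6→R1→C9→Q4: 9+18+5+6+10 = 48
00→L8→Q6→R1→Q4→C9: 9+18+5+16+10 = 58
… (106 more)
00→Q4→L8→C9→R1→Q6: 6+3+11+6+5 = 31  ← best
The minimum is 31.
One shortest path: 00 → Q4 → L8 → C9 → R1 → Q6.

Minimum one-way distance = 31.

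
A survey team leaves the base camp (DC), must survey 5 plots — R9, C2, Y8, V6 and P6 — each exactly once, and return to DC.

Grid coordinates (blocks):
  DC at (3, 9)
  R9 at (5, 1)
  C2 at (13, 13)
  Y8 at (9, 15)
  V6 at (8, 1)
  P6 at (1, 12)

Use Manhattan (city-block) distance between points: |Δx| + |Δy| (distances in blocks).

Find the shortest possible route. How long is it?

DC → R9 → C2 → Y8 → V6 → P6 → DC: 10+20+6+15+18+5 = 74
DC → R9 → C2 → Y8 → P6 → V6 → DC: 10+20+6+11+18+13 = 78
DC → R9 → C2 → V6 → Y8 → P6 → DC: 10+20+17+15+11+5 = 78
DC → R9 → C2 → V6 → P6 → Y8 → DC: 10+20+17+18+11+12 = 88
DC → R9 → C2 → P6 → Y8 → V6 → DC: 10+20+13+11+15+13 = 82
DC → R9 → C2 → P6 → V6 → Y8 → DC: 10+20+13+18+15+12 = 88
DC → R9 → Y8 → C2 → V6 → P6 → DC: 10+18+6+17+18+5 = 74
DC → R9 → Y8 → C2 → P6 → V6 → DC: 10+18+6+13+18+13 = 78
DC → R9 → Y8 → V6 → C2 → P6 → DC: 10+18+15+17+13+5 = 78
DC → R9 → Y8 → V6 → P6 → C2 → DC: 10+18+15+18+13+14 = 88
DC → R9 → Y8 → P6 → C2 → V6 → DC: 10+18+11+13+17+13 = 82
DC → R9 → Y8 → P6 → V6 → C2 → DC: 10+18+11+18+17+14 = 88
DC → R9 → V6 → C2 → Y8 → P6 → DC: 10+3+17+6+11+5 = 52
DC → R9 → V6 → C2 → P6 → Y8 → DC: 10+3+17+13+11+12 = 66
… (46 more)
The minimum is 52.
One optimal route: DC → R9 → V6 → C2 → Y8 → P6 → DC (or its reverse).

Minimum total distance: 52 blocks.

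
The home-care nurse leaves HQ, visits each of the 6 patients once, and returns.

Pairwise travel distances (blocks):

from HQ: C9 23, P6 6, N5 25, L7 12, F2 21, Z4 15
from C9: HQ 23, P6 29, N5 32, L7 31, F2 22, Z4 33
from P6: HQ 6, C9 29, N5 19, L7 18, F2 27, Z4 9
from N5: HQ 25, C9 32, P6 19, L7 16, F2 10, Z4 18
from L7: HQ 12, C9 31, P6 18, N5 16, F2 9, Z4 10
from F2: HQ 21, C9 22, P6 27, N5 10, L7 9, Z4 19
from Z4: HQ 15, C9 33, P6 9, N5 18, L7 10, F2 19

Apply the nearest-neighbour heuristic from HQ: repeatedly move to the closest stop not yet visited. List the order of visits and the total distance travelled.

99 blocks along HQ → P6 → Z4 → L7 → F2 → N5 → C9 → HQ.

At HQ the remaining stops are P6 6, L7 12, Z4 15, F2 21, C9 23, N5 25; go to P6.
At P6 the remaining stops are Z4 9, L7 18, N5 19, F2 27, C9 29; go to Z4.
At Z4 the remaining stops are L7 10, N5 18, F2 19, C9 33; go to L7.
At L7 the remaining stops are F2 9, N5 16, C9 31; go to F2.
At F2 the remaining stops are N5 10, C9 22; go to N5.
At N5 the remaining stops are C9 32; go to C9.
Return C9→HQ: 23.
Total = 6 + 9 + 10 + 9 + 10 + 32 + 23 = 99.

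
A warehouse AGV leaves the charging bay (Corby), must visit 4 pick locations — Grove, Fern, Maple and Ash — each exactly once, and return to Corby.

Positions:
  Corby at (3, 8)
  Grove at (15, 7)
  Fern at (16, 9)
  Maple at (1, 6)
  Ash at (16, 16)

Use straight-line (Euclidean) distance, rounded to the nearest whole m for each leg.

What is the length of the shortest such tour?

There are 12 distinct closed tours to check (reversals are equivalent).
Corby→Grove→Fern→Maple→Ash→Corby: 12+2+15+18+15 = 62
Corby→Grove→Fern→Ash→Maple→Corby: 12+2+7+18+3 = 42
Corby→Grove→Maple→Fern→Ash→Corby: 12+14+15+7+15 = 63
Corby→Grove→Maple→Ash→Fern→Corby: 12+14+18+7+13 = 64
Corby→Grove→Ash→Fern→Maple→Corby: 12+9+7+15+3 = 46
Corby→Grove→Ash→Maple→Fern→Corby: 12+9+18+15+13 = 67
Corby→Fern→Grove→Maple→Ash→Corby: 13+2+14+18+15 = 62
Corby→Fern→Grove→Ash→Maple→Corby: 13+2+9+18+3 = 45
Corby→Fern→Maple→Grove→Ash→Corby: 13+15+14+9+15 = 66
Corby→Fern→Ash→Grove→Maple→Corby: 13+7+9+14+3 = 46
Corby→Maple→Grove→Fern→Ash→Corby: 3+14+2+7+15 = 41
Corby→Maple→Fern→Grove→Ash→Corby: 3+15+2+9+15 = 44
The minimum is 41.
One optimal route: Corby → Maple → Grove → Fern → Ash → Corby (or its reverse).

Minimum total distance: 41 m.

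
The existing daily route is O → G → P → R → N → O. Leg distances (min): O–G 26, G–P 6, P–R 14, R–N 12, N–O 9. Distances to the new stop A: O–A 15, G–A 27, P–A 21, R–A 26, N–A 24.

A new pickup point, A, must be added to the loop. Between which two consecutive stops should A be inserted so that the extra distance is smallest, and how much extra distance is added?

Insertion cost between consecutive stops i–j is d(i,A) + d(A,j) − d(i,j):
  between O and G: 15 + 27 − 26 = 16
  between G and P: 27 + 21 − 6 = 42
  between P and R: 21 + 26 − 14 = 33
  between R and N: 26 + 24 − 12 = 38
  between N and O: 24 + 15 − 9 = 30
Cheapest insertion is between O and G, adding 16.
New total = 67 + 16 = 83.

Adding 16 min by placing A on the O–G leg.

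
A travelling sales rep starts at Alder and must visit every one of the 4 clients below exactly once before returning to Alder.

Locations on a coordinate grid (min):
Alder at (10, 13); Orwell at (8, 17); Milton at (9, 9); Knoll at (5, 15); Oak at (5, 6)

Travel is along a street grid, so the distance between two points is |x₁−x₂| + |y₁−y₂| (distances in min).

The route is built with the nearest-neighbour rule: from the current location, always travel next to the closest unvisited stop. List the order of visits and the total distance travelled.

Alder → [Milton:5 / Orwell:6 / Knoll:7 / Oak:12] → Milton (5)
Milton → [Oak:7 / Orwell:9 / Knoll:10] → Oak (7)
Oak → [Knoll:9 / Orwell:14] → Knoll (9)
Knoll → [Orwell:5] → Orwell (5)
Return Orwell→Alder: 6.
Total = 5 + 7 + 9 + 5 + 6 = 32.

Total distance 32 min via the nearest-neighbour route Alder → Milton → Oak → Knoll → Orwell → Alder.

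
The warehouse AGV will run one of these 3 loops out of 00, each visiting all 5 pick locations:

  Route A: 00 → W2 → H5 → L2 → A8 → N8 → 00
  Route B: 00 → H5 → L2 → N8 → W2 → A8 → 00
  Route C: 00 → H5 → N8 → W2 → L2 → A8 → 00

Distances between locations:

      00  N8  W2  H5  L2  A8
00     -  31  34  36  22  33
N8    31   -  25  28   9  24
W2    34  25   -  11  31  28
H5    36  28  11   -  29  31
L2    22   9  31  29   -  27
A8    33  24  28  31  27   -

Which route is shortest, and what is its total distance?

Shortest is Route A, total 156.

Route A: 34 + 11 + 29 + 27 + 24 + 31 = 156
Route B: 36 + 29 + 9 + 25 + 28 + 33 = 160
Route C: 36 + 28 + 25 + 31 + 27 + 33 = 180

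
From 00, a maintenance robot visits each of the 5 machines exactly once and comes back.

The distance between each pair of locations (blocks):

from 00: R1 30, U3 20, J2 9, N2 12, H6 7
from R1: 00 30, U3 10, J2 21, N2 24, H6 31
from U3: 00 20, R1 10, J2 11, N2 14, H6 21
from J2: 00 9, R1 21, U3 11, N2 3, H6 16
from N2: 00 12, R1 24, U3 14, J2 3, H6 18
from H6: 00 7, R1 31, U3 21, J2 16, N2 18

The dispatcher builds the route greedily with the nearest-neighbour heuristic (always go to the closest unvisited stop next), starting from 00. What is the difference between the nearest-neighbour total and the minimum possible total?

From 00: H6=7, J2=9, N2=12, U3=20, R1=30 → choose H6 (7).
From H6: J2=16, N2=18, U3=21, R1=31 → choose J2 (16).
From J2: N2=3, U3=11, R1=21 → choose N2 (3).
From N2: U3=14, R1=24 → choose U3 (14).
From U3: R1=10 → choose R1 (10).
NN route 00 → H6 → J2 → N2 → U3 → R1 → 00 costs 80.
Optimal: 00 → J2 → N2 → R1 → U3 → H6 → 00 costs 74 (by enumerating all 60 distinct tours).
Excess = 80 − 74 = 6.

The nearest-neighbour route is 6 blocks longer than optimal.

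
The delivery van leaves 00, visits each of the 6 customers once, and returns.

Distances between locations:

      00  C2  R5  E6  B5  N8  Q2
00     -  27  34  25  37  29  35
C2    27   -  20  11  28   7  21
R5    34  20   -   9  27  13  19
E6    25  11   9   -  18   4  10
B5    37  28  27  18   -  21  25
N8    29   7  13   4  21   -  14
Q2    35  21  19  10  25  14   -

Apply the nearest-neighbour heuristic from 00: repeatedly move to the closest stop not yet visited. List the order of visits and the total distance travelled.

137 along 00 → E6 → N8 → C2 → R5 → Q2 → B5 → 00.

00 → [E6:25 / C2:27 / N8:29 / R5:34 / Q2:35 / B5:37] → E6 (25)
E6 → [N8:4 / R5:9 / Q2:10 / C2:11 / B5:18] → N8 (4)
N8 → [C2:7 / R5:13 / Q2:14 / B5:21] → C2 (7)
C2 → [R5:20 / Q2:21 / B5:28] → R5 (20)
R5 → [Q2:19 / B5:27] → Q2 (19)
Q2 → [B5:25] → B5 (25)
Return B5→00: 37.
Total = 25 + 4 + 7 + 20 + 19 + 25 + 37 = 137.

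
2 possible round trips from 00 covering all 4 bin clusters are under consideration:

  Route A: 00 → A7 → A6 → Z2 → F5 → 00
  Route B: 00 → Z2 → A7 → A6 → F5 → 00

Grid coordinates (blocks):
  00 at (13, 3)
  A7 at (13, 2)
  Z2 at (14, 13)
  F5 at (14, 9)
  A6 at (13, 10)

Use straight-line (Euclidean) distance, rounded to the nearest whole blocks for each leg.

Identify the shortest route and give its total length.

22 blocks — Route A is the shortest.

Route A: 1 + 8 + 3 + 4 + 6 = 22
Route B: 10 + 11 + 8 + 1 + 6 = 36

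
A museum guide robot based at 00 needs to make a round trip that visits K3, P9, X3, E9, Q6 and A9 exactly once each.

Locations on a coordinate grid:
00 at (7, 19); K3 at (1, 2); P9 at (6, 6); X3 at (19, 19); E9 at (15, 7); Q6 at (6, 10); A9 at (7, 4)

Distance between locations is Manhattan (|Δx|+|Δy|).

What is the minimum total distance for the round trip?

00 - K3 - P9 - X3 - E9 - Q6 - A9 - 00: 23+9+26+16+12+7+15 = 108
00 - K3 - P9 - X3 - E9 - A9 - Q6 - 00: 23+9+26+16+11+7+10 = 102
00 - K3 - P9 - X3 - Q6 - E9 - A9 - 00: 23+9+26+22+12+11+15 = 118
00 - K3 - P9 - X3 - Q6 - A9 - E9 - 00: 23+9+26+22+7+11+20 = 118
00 - K3 - P9 - X3 - A9 - E9 - Q6 - 00: 23+9+26+27+11+12+10 = 118
00 - K3 - P9 - X3 - A9 - Q6 - E9 - 00: 23+9+26+27+7+12+20 = 124
00 - K3 - P9 - E9 - X3 - Q6 - A9 - 00: 23+9+10+16+22+7+15 = 102
00 - K3 - P9 - E9 - X3 - A9 - Q6 - 00: 23+9+10+16+27+7+10 = 102
… (352 more)
00 - X3 - E9 - A9 - K3 - P9 - Q6 - 00: 12+16+11+8+9+4+10 = 70  ← best
The minimum is 70.
One optimal route: 00 → X3 → E9 → A9 → K3 → P9 → Q6 → 00 (or its reverse).

Shortest round trip = 70.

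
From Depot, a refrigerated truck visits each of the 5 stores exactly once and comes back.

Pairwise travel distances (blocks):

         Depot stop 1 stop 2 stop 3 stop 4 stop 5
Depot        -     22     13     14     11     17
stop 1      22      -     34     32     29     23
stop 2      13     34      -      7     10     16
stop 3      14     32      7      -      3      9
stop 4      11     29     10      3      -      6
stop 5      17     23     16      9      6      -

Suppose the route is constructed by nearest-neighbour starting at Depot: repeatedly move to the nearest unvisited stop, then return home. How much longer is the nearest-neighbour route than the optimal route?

From Depot: stop 4=11, stop 2=13, stop 3=14, stop 5=17, stop 1=22 → choose stop 4 (11).
From stop 4: stop 3=3, stop 5=6, stop 2=10, stop 1=29 → choose stop 3 (3).
From stop 3: stop 2=7, stop 5=9, stop 1=32 → choose stop 2 (7).
From stop 2: stop 5=16, stop 1=34 → choose stop 5 (16).
From stop 5: stop 1=23 → choose stop 1 (23).
NN route Depot → stop 4 → stop 3 → stop 2 → stop 5 → stop 1 → Depot costs 82.
Optimal: Depot → stop 1 → stop 5 → stop 4 → stop 3 → stop 2 → Depot costs 74 (by enumerating all 60 distinct tours).
Excess = 82 − 74 = 8.

Excess over optimum: 8 blocks.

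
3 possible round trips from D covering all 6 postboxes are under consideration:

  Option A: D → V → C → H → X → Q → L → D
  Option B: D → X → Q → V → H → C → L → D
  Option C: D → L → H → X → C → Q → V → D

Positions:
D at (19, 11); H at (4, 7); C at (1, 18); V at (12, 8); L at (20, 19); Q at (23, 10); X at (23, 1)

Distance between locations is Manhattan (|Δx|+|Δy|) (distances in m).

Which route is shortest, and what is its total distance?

88 m — Option B is the shortest.

Option A: 10 + 21 + 14 + 25 + 9 + 12 + 9 = 100
Option B: 14 + 9 + 13 + 9 + 14 + 20 + 9 = 88
Option C: 9 + 28 + 25 + 39 + 30 + 13 + 10 = 154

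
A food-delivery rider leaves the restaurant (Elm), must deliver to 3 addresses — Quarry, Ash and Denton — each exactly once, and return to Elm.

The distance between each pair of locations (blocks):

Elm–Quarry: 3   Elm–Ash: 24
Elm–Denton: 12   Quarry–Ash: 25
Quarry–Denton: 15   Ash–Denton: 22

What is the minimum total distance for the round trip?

Shortest round trip = 62 blocks.

There are 3 distinct closed tours to check (reversals are equivalent).
Elm - Quarry - Ash - Denton - Elm: 3+25+22+12 = 62
Elm - Quarry - Denton - Ash - Elm: 3+15+22+24 = 64
Elm - Ash - Quarry - Denton - Elm: 24+25+15+12 = 76
The minimum is 62.
One optimal route: Elm → Quarry → Ash → Denton → Elm (or its reverse).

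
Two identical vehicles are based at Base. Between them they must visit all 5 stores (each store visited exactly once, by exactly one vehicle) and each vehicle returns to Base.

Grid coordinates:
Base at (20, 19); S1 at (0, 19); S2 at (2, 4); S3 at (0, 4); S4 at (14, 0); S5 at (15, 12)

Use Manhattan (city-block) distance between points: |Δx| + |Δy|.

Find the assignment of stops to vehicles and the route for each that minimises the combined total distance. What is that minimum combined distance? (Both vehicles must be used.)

There are 2^4 − 1 = 15 ways to divide the 5 stops into two non-empty groups. For each, the best each vehicle can do is its own shortest tour through its group:
  {S1} + {S2, S3, S4, S5}: 40 + 78 = 118
  {S2} + {S1, S3, S4, S5}: 66 + 78 = 144
  {S1, S2} + {S3, S4, S5}: 70 + 78 = 148
  {S3} + {S1, S2, S4, S5}: 70 + 78 = 148
  {S1, S3} + {S2, S4, S5}: 70 + 74 = 144
  {S2, S3} + {S1, S4, S5}: 70 + 78 = 148
  … (15 splits in total)
  {S1, S2, S3, S4} + {S5}: 78 + 24 = 102  ← best
Best: vehicle 1 Base → S1 → S3 → S2 → S4 → Base = 78; vehicle 2 Base → S5 → Base = 24; combined 102.

102 — the smallest possible combined total.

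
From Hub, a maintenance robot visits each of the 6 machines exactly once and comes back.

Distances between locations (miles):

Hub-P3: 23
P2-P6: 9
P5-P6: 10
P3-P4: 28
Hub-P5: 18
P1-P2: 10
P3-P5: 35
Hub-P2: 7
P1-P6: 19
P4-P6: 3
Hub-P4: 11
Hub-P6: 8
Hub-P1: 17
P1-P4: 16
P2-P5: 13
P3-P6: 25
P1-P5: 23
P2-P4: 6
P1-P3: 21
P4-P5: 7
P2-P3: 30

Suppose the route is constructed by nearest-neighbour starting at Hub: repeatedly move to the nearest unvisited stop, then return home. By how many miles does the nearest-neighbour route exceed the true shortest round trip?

From Hub: P2=7, P6=8, P4=11, P1=17, P5=18, P3=23 → choose P2 (7).
From P2: P4=6, P6=9, P1=10, P5=13, P3=30 → choose P4 (6).
From P4: P6=3, P5=7, P1=16, P3=28 → choose P6 (3).
From P6: P5=10, P1=19, P3=25 → choose P5 (10).
From P5: P1=23, P3=35 → choose P1 (23).
From P1: P3=21 → choose P3 (21).
NN route Hub → P2 → P4 → P6 → P5 → P1 → P3 → Hub costs 93.
Optimal: Hub → P3 → P1 → P2 → P4 → P5 → P6 → Hub costs 85 (by enumerating all 360 distinct tours).
Excess = 93 − 85 = 8.

The nearest-neighbour route is 8 miles longer than optimal.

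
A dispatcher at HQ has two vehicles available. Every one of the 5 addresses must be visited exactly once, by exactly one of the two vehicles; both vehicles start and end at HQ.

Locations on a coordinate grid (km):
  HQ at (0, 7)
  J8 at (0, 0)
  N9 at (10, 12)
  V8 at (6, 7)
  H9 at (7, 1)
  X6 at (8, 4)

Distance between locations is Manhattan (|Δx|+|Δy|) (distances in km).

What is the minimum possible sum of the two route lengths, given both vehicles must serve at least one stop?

56 km — the smallest possible combined total.

There are 2^4 − 1 = 15 ways to divide the 5 stops into two non-empty groups. For each, the best each vehicle can do is its own shortest tour through its group:
  {J8} + {N9, V8, H9, X6}: 14 + 42 = 56
  {N9} + {J8, V8, H9, X6}: 30 + 30 = 60
  {J8, N9} + {V8, H9, X6}: 44 + 28 = 72
  {V8} + {J8, N9, H9, X6}: 12 + 44 = 56
  {J8, V8} + {N9, H9, X6}: 26 + 42 = 68
  {N9, V8} + {J8, H9, X6}: 30 + 30 = 60
  … (15 splits in total)
Best: vehicle 1 HQ → J8 → HQ = 14; vehicle 2 HQ → N9 → X6 → H9 → V8 → HQ = 42; combined 56.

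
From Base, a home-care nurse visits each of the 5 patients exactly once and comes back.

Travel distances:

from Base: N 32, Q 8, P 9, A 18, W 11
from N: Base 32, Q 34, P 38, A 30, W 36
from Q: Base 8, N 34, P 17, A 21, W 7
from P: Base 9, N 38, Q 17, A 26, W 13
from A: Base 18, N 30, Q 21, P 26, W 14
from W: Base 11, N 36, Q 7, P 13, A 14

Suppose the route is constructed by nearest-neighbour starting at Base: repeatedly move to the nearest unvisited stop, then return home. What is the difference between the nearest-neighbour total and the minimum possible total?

Base: Q=8, P=9, W=11, A=18, N=32 ⇒ Q
Q: W=7, P=17, A=21, N=34 ⇒ W
W: P=13, A=14, N=36 ⇒ P
P: A=26, N=38 ⇒ A
A: N=30 ⇒ N
NN route Base → Q → W → P → A → N → Base costs 116.
Optimal: Base → Q → W → A → N → P → Base costs 106 (by enumerating all 60 distinct tours).
Excess = 116 − 106 = 10.

The nearest-neighbour route is 10 longer than optimal.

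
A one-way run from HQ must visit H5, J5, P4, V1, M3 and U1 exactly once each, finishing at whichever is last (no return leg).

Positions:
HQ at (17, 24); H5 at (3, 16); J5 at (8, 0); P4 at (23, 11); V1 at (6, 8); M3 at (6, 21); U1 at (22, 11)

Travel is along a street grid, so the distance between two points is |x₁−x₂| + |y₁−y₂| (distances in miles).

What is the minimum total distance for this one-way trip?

Shortest open route: 69 miles.

There are 6! = 720 possible orderings.
HQ - H5 - J5 - P4 - V1 - M3 - U1: 22+21+26+20+13+26 = 128
HQ - H5 - J5 - P4 - V1 - U1 - M3: 22+21+26+20+19+26 = 134
HQ - H5 - J5 - P4 - M3 - V1 - U1: 22+21+26+27+13+19 = 128
HQ - H5 - J5 - P4 - M3 - U1 - V1: 22+21+26+27+26+19 = 141
HQ - H5 - J5 - P4 - U1 - V1 - M3: 22+21+26+1+19+13 = 102
HQ - H5 - J5 - P4 - U1 - M3 - V1: 22+21+26+1+26+13 = 109
HQ - H5 - J5 - V1 - P4 - M3 - U1: 22+21+10+20+27+26 = 126
HQ - H5 - J5 - V1 - P4 - U1 - M3: 22+21+10+20+1+26 = 100
… (712 more)
HQ - M3 - H5 - V1 - J5 - U1 - P4: 14+8+11+10+25+1 = 69  ← best
The minimum is 69.
One shortest path: HQ → M3 → H5 → V1 → J5 → U1 → P4.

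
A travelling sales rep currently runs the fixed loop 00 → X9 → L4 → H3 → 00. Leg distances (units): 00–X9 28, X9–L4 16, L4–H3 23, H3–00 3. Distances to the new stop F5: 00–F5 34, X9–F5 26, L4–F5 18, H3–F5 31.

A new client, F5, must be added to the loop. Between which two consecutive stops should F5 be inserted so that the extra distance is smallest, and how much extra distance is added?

+26 — insert F5 between L4 and H3.

Insertion cost between consecutive stops i–j is d(i,F5) + d(F5,j) − d(i,j):
  between 00 and X9: 34 + 26 − 28 = 32
  between X9 and L4: 26 + 18 − 16 = 28
  between L4 and H3: 18 + 31 − 23 = 26
  between H3 and 00: 31 + 34 − 3 = 62
Cheapest insertion is between L4 and H3, adding 26.
New total = 70 + 26 = 96.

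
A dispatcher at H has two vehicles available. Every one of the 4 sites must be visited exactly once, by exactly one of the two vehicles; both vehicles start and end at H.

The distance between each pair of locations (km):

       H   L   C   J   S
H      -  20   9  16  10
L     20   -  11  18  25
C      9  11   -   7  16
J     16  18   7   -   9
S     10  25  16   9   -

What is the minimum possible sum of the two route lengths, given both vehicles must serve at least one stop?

Check every non-empty split of the stops between the two vehicles; for each half take its own optimal tour:
  {L} + {C, J, S}: 40 + 35 = 75
  {C} + {L, J, S}: 18 + 57 = 75
  {L, C} + {J, S}: 40 + 35 = 75
  {J} + {L, C, S}: 32 + 55 = 87
  {L, J} + {C, S}: 54 + 35 = 89
  {C, J} + {L, S}: 32 + 55 = 87
  … (7 splits in total)
  {L, C, J} + {S}: 54 + 20 = 74  ← best
Best: vehicle 1 H → L → C → J → H = 54; vehicle 2 H → S → H = 20; combined 74.

Minimum combined distance: 74 km.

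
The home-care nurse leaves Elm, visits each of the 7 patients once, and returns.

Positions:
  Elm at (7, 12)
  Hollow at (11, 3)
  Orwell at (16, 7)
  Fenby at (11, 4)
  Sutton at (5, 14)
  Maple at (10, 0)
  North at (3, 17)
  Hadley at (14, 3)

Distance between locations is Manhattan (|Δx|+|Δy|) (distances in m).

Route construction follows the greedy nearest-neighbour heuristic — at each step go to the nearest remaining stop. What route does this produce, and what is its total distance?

From Elm: distances to unvisited — Sutton=4, North=9, Fenby=12, Hollow=13, Orwell=14, Maple=15, Hadley=16. Nearest is Sutton (4).
From Sutton: distances to unvisited — North=5, Fenby=16, Hollow=17, Orwell=18, Maple=19, Hadley=20. Nearest is North (5).
From North: distances to unvisited — Fenby=21, Hollow=22, Orwell=23, Maple=24, Hadley=25. Nearest is Fenby (21).
From Fenby: distances to unvisited — Hollow=1, Hadley=4, Maple=5, Orwell=8. Nearest is Hollow (1).
From Hollow: distances to unvisited — Hadley=3, Maple=4, Orwell=9. Nearest is Hadley (3).
From Hadley: distances to unvisited — Orwell=6, Maple=7. Nearest is Orwell (6).
From Orwell: distances to unvisited — Maple=13. Nearest is Maple (13).
Return Maple→Elm: 15.
Total = 4 + 5 + 21 + 1 + 3 + 6 + 13 + 15 = 68.

68 m along Elm → Sutton → North → Fenby → Hollow → Hadley → Orwell → Maple → Elm.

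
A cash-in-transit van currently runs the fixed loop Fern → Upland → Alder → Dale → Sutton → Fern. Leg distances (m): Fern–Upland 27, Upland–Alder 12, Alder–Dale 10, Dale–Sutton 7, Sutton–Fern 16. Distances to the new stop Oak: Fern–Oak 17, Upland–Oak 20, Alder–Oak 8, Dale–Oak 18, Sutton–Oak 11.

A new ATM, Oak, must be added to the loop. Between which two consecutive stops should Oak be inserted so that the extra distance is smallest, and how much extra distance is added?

Adding 10 m by placing Oak on the Fern–Upland leg.

Insertion cost between consecutive stops i–j is d(i,Oak) + d(Oak,j) − d(i,j):
  between Fern and Upland: 17 + 20 − 27 = 10
  between Upland and Alder: 20 + 8 − 12 = 16
  between Alder and Dale: 8 + 18 − 10 = 16
  between Dale and Sutton: 18 + 11 − 7 = 22
  between Sutton and Fern: 11 + 17 − 16 = 12
Cheapest insertion is between Fern and Upland, adding 10.
New total = 72 + 10 = 82.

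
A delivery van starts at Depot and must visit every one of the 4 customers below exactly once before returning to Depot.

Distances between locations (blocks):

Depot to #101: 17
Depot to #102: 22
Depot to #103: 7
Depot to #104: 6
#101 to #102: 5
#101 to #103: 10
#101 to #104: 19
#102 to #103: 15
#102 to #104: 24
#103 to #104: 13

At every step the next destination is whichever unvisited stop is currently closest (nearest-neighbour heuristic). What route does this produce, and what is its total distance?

Nearest-neighbour total = 56 blocks; route Depot → #104 → #103 → #101 → #102 → Depot.

Depot → [#104:6 / #103:7 / #101:17 / #102:22] → #104 (6)
#104 → [#103:13 / #101:19 / #102:24] → #103 (13)
#103 → [#101:10 / #102:15] → #101 (10)
#101 → [#102:5] → #102 (5)
Return #102→Depot: 22.
Total = 6 + 13 + 10 + 5 + 22 = 56.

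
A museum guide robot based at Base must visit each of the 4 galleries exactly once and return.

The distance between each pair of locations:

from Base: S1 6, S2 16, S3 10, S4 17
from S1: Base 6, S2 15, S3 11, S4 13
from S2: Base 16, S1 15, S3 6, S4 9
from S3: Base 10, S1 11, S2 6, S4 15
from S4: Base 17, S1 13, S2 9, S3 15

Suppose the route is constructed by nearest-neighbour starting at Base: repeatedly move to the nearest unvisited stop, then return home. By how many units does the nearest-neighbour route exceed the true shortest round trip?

Base: S1=6, S3=10, S2=16, S4=17 ⇒ S1
S1: S3=11, S4=13, S2=15 ⇒ S3
S3: S2=6, S4=15 ⇒ S2
S2: S4=9 ⇒ S4
NN route Base → S1 → S3 → S2 → S4 → Base costs 49.
Optimal: Base → S1 → S4 → S2 → S3 → Base costs 44 (by enumerating all 12 distinct tours).
Excess = 49 − 44 = 5.

Excess over optimum: 5.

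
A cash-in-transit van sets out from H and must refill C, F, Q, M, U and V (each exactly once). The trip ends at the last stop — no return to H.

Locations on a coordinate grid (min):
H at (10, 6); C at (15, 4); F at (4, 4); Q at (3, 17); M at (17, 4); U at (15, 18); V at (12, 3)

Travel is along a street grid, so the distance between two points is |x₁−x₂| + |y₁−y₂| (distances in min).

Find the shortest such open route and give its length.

Minimum one-way distance = 51 min.

There are 6! = 720 possible orderings.
H - C - F - Q - M - U - V: 7+11+14+27+16+18 = 93
H - C - F - Q - M - V - U: 7+11+14+27+6+18 = 83
H - C - F - Q - U - M - V: 7+11+14+13+16+6 = 67
H - C - F - Q - U - V - M: 7+11+14+13+18+6 = 69
H - C - F - Q - V - M - U: 7+11+14+23+6+16 = 77
H - C - F - Q - V - U - M: 7+11+14+23+18+16 = 89
H - C - F - M - Q - U - V: 7+11+13+27+13+18 = 89
H - C - F - M - Q - V - U: 7+11+13+27+23+18 = 99
… (712 more)
H - C - M - V - F - Q - U: 7+2+6+9+14+13 = 51  ← best
The minimum is 51.
One shortest path: H → C → M → V → F → Q → U.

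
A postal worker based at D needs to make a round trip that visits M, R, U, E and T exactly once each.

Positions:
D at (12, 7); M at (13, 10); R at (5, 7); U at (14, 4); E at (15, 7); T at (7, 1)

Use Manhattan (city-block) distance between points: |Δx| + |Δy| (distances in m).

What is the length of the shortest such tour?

With 5 stops there are 5!/2 = 60 distinct round trips (a route and its reverse cost the same).
D→M→R→U→E→T→D: 4+11+12+4+14+11 = 56
D→M→R→U→T→E→D: 4+11+12+10+14+3 = 54
D→M→R→E→U→T→D: 4+11+10+4+10+11 = 50
D→M→R→E→T→U→D: 4+11+10+14+10+5 = 54
D→M→R→T→U→E→D: 4+11+8+10+4+3 = 40
D→M→R→T→E→U→D: 4+11+8+14+4+5 = 46
D→M→U→R→E→T→D: 4+7+12+10+14+11 = 58
D→M→U→R→T→E→D: 4+7+12+8+14+3 = 48
D→M→U→E→R→T→D: 4+7+4+10+8+11 = 44
D→M→U→E→T→R→D: 4+7+4+14+8+7 = 44
D→M→U→T→R→E→D: 4+7+10+8+10+3 = 42
D→M→U→T→E→R→D: 4+7+10+14+10+7 = 52
D→M→E→R→U→T→D: 4+5+10+12+10+11 = 52
D→M→E→R→T→U→D: 4+5+10+8+10+5 = 42
… (46 more)
D→M→E→U→T→R→D: 4+5+4+10+8+7 = 38  ← best
The minimum is 38.
One optimal route: D → M → E → U → T → R → D (or its reverse).

Minimum total distance: 38 m.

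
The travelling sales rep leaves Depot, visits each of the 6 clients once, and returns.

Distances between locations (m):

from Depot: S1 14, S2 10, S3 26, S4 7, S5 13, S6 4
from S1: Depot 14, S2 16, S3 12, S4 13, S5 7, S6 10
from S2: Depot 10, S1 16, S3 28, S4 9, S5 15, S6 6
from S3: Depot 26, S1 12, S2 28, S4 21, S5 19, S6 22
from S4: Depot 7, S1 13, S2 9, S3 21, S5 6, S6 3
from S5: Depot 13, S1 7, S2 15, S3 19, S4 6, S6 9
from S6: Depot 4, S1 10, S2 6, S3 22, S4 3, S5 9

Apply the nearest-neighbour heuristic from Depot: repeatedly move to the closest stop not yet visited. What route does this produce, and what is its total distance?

From Depot: distances to unvisited — S6=4, S4=7, S2=10, S5=13, S1=14, S3=26. Nearest is S6 (4).
From S6: distances to unvisited — S4=3, S2=6, S5=9, S1=10, S3=22. Nearest is S4 (3).
From S4: distances to unvisited — S5=6, S2=9, S1=13, S3=21. Nearest is S5 (6).
From S5: distances to unvisited — S1=7, S2=15, S3=19. Nearest is S1 (7).
From S1: distances to unvisited — S3=12, S2=16. Nearest is S3 (12).
From S3: distances to unvisited — S2=28. Nearest is S2 (28).
Return S2→Depot: 10.
Total = 4 + 3 + 6 + 7 + 12 + 28 + 10 = 70.

70 m along Depot → S6 → S4 → S5 → S1 → S3 → S2 → Depot.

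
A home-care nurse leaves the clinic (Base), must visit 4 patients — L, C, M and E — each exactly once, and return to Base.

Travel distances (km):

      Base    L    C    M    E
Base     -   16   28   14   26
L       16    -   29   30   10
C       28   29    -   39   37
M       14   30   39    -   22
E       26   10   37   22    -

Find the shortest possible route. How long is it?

With 4 stops there are 4!/2 = 12 distinct round trips (a route and its reverse cost the same).
Base→L→C→M→E→Base: 16+29+39+22+26 = 132
Base→L→C→E→M→Base: 16+29+37+22+14 = 118
Base→L→M→C→E→Base: 16+30+39+37+26 = 148
Base→L→M→E→C→Base: 16+30+22+37+28 = 133
Base→L→E→C→M→Base: 16+10+37+39+14 = 116
Base→L→E→M→C→Base: 16+10+22+39+28 = 115
Base→C→L→M→E→Base: 28+29+30+22+26 = 135
Base→C→L→E→M→Base: 28+29+10+22+14 = 103
Base→C→M→L→E→Base: 28+39+30+10+26 = 133
Base→C→E→L→M→Base: 28+37+10+30+14 = 119
Base→M→L→C→E→Base: 14+30+29+37+26 = 136
Base→M→C→L→E→Base: 14+39+29+10+26 = 118
The minimum is 103.
One optimal route: Base → C → L → E → M → Base (or its reverse).

Shortest round trip = 103 km.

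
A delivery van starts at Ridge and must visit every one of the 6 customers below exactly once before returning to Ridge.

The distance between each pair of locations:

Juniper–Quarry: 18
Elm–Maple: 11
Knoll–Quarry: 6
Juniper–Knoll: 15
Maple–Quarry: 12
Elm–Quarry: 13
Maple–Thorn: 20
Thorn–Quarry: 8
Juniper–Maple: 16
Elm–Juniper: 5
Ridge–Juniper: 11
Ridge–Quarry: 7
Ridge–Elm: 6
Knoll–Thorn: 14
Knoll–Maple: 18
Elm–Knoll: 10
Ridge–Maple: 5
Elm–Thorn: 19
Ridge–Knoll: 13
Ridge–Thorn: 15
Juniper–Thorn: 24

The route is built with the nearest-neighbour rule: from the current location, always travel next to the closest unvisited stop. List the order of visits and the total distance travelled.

Total distance 65 via the nearest-neighbour route Ridge → Maple → Elm → Juniper → Knoll → Quarry → Thorn → Ridge.

Ridge → [Maple:5 / Elm:6 / Quarry:7 / Juniper:11 / Knoll:13 / Thorn:15] → Maple (5)
Maple → [Elm:11 / Quarry:12 / Juniper:16 / Knoll:18 / Thorn:20] → Elm (11)
Elm → [Juniper:5 / Knoll:10 / Quarry:13 / Thorn:19] → Juniper (5)
Juniper → [Knoll:15 / Quarry:18 / Thorn:24] → Knoll (15)
Knoll → [Quarry:6 / Thorn:14] → Quarry (6)
Quarry → [Thorn:8] → Thorn (8)
Return Thorn→Ridge: 15.
Total = 5 + 11 + 5 + 15 + 6 + 8 + 15 = 65.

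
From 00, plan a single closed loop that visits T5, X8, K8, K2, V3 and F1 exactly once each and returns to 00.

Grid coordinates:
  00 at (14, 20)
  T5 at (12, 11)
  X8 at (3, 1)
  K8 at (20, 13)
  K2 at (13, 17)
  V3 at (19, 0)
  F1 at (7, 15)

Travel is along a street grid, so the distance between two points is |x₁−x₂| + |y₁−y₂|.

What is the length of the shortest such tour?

82 — the shortest possible round trip.

00-T5-X8-K8-K2-V3-F1-00: 11+19+29+11+23+27+12 = 132
00-T5-X8-K8-K2-F1-V3-00: 11+19+29+11+8+27+25 = 130
00-T5-X8-K8-V3-K2-F1-00: 11+19+29+14+23+8+12 = 116
00-T5-X8-K8-V3-F1-K2-00: 11+19+29+14+27+8+4 = 112
00-T5-X8-K8-F1-K2-V3-00: 11+19+29+15+8+23+25 = 130
00-T5-X8-K8-F1-V3-K2-00: 11+19+29+15+27+23+4 = 128
00-T5-X8-K2-K8-V3-F1-00: 11+19+26+11+14+27+12 = 120
00-T5-X8-K2-K8-F1-V3-00: 11+19+26+11+15+27+25 = 134
… (352 more)
00-T5-K8-V3-X8-F1-K2-00: 11+10+14+17+18+8+4 = 82  ← best
The minimum is 82.
One optimal route: 00 → T5 → K8 → V3 → X8 → F1 → K2 → 00 (or its reverse).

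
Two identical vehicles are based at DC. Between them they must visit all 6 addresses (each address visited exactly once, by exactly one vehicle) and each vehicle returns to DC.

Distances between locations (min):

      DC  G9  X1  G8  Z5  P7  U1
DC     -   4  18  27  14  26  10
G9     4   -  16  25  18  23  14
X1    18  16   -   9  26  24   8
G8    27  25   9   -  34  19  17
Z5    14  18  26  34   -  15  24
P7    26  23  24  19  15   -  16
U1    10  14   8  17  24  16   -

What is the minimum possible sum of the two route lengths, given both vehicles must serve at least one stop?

83 min — the smallest possible combined total.

There are 2^5 − 1 = 31 ways to divide the 6 stops into two non-empty groups. For each, the best each vehicle can do is its own shortest tour through its group:
  {G9} + {X1, G8, Z5, P7, U1}: 8 + 75 = 83
  {X1} + {G9, G8, Z5, P7, U1}: 36 + 83 = 119
  {G9, X1} + {G8, Z5, P7, U1}: 38 + 75 = 113
  {G8} + {G9, X1, Z5, P7, U1}: 54 + 73 = 127
  {G9, G8} + {X1, Z5, P7, U1}: 56 + 71 = 127
  {X1, G8} + {G9, Z5, P7, U1}: 54 + 63 = 117
  … (31 splits in total)
Best: vehicle 1 DC → G9 → DC = 8; vehicle 2 DC → Z5 → P7 → G8 → X1 → U1 → DC = 75; combined 83.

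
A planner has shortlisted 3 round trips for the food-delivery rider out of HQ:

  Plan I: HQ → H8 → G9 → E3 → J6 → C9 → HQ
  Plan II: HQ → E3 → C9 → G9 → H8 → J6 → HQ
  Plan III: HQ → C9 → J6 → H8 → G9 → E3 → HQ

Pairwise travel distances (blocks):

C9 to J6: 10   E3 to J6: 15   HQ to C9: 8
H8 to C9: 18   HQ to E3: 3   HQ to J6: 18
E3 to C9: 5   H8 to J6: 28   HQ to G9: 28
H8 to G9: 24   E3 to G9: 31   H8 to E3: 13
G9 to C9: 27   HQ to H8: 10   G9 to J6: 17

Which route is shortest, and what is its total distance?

Shortest is Plan I, total 98 blocks.

Plan I: 10 + 24 + 31 + 15 + 10 + 8 = 98
Plan II: 3 + 5 + 27 + 24 + 28 + 18 = 105
Plan III: 8 + 10 + 28 + 24 + 31 + 3 = 104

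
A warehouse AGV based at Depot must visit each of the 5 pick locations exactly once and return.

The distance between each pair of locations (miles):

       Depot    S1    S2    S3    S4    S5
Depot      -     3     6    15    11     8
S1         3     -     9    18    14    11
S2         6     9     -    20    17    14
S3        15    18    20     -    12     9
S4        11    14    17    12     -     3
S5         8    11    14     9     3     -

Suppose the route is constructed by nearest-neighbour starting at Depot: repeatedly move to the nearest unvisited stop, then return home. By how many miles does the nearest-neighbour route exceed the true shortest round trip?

Depot: S1=3, S2=6, S5=8, S4=11, S3=15 ⇒ S1
S1: S2=9, S5=11, S4=14, S3=18 ⇒ S2
S2: S5=14, S4=17, S3=20 ⇒ S5
S5: S4=3, S3=9 ⇒ S4
S4: S3=12 ⇒ S3
NN route Depot → S1 → S2 → S5 → S4 → S3 → Depot costs 56.
Optimal: Depot → S1 → S2 → S3 → S4 → S5 → Depot costs 55 (by enumerating all 60 distinct tours).
Excess = 56 − 55 = 1.

1 miles longer than the optimal tour.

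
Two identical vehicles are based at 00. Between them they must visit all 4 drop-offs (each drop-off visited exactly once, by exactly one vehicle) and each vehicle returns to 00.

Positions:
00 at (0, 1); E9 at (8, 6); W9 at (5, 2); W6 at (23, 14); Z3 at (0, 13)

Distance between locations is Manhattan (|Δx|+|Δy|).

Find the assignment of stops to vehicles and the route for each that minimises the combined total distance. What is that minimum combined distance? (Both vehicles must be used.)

Try each way of splitting the stops between the two vehicles (each non-empty) and, for each split, find the best tour for each vehicle:
  {E9} + {W9, W6, Z3}: 26 + 72 = 98
  {W9} + {E9, W6, Z3}: 12 + 72 = 84
  {E9, W9} + {W6, Z3}: 26 + 72 = 98
  {W6} + {E9, W9, Z3}: 72 + 40 = 112
  {E9, W6} + {W9, Z3}: 72 + 34 = 106
  {W9, W6} + {E9, Z3}: 72 + 40 = 112
  … (7 splits in total)
Best: vehicle 1 00 → W9 → 00 = 12; vehicle 2 00 → E9 → W6 → Z3 → 00 = 72; combined 84.

84 — the smallest possible combined total.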